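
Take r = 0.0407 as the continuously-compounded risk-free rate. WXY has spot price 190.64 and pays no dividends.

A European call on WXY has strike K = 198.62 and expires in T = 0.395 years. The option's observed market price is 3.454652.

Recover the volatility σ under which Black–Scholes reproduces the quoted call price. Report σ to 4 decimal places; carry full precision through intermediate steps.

At σ = 0.1143 the Black–Scholes value reproduces the quote:
σ√T = 0.1143·√0.395 = 0.071836
d₁ = (ln(S/K) + (r+σ²/2)T) / (σ√T) = (ln(190.64/198.62) + (0.0407+0.1143²/2)·0.395) / 0.071836 = (-0.041007 + 0.018657) / 0.071836 = -0.311122
d₂ = d₁ − σ√T = -0.311122 − 0.071836 = -0.382958
e^{−rT} = 0.984052
N(d₁) = 0.377854,  N(d₂) = 0.350875
V = S·N(d₁) − K·e^{−rT}·N(d₂) = 72.034089 − 68.579437 = 3.454652 (matching the quote); vega is positive throughout, so no other σ reproduces this price

sigma = 0.1143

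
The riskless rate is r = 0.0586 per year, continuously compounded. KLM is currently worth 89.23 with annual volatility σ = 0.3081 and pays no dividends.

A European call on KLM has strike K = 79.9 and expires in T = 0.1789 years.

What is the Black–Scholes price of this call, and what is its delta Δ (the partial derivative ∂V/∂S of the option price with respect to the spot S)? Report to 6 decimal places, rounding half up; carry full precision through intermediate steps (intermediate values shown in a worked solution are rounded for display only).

σ√T = 0.3081·√0.1789 = 0.130316
d₁ = (ln(S/K) + (r+σ²/2)T) / (σ√T) = (ln(89.23/79.9) + (0.0586+0.3081²/2)·0.1789) / 0.130316 = (0.110441 + 0.018975) / 0.130316 = 0.993096
d₂ = d₁ − σ√T = 0.993096 − 0.130316 = 0.862781
e^{−rT} = 0.989571
N(d₁) = 0.839669,  N(d₂) = 0.805871
Call price V = S·N(d₁) − K·e^{−rT}·N(d₂) = 74.923621 − 63.717590 = 11.206031
Δ = N(d₁) = 0.839669

price = 11.206031
Δ = 0.839669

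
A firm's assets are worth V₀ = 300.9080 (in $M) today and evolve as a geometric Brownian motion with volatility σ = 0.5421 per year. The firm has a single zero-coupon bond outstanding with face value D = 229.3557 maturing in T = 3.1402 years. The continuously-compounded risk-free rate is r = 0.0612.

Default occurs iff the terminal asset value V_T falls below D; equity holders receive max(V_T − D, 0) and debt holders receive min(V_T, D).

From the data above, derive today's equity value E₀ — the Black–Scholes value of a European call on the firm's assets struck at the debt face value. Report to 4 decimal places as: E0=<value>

E0=155.6176

Equity is a call on the firm's assets struck at D = 229.3557:
d₁ = [ln(V₀/D) + (r + σ²/2)T] / (σ√T)
   = [ln(300.9080/229.3557) + (0.0612 + 0.5·0.5421²)·3.1402] / (0.5421·√3.1402)
   = [0.271530 + 0.653589] / 0.960634 = 0.963030
d₂ = d₁ − σ√T = 0.963030 − 0.960634 = 0.002396
N(d₁) = 0.832234,  N(d₂) = 0.500956,  e^(−rT) = 0.825158
E₀ = V₀·N(d₁) − D·e^(−rT)·N(d₂)
   = 300.9080·0.832234 − 229.3557·0.825158·0.500956 = 155.617554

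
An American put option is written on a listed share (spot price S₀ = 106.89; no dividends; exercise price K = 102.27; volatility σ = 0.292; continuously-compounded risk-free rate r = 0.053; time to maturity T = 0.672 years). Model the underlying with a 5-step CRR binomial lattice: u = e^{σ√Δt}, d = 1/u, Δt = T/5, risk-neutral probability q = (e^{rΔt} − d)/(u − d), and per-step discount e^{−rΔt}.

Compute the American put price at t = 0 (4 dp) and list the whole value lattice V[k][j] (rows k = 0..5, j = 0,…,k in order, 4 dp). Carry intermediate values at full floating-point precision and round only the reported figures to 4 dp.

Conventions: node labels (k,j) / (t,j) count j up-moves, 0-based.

Δt=0.13440, u=1.11299, d=0.89848, q=0.50659, disc=e^(-rΔt)=0.99290
k=5 terminal: V=max(K-S,0) → 39.6831 24.7409 6.2313 0.0000 0.0000 0.0000
k=4: j=0 S=69.6585 intr=32.6115 cont=31.8856 V=32.6115[EX]; j=1 S=86.2890 intr=15.9810 cont=15.2551 V=15.9810[EX]; j=2 S=106.8900 intr=0.0000 cont=3.0528 V=3.0528[hold]; j=3 S=132.4093 intr=0.0000 cont=0.0000 V=0.0000[hold]; j=4 S=164.0213 intr=0.0000 cont=0.0000 V=0.0000[hold]
k=3: j=0 S=77.5291 intr=24.7409 cont=24.0150 V=24.7409[EX]; j=1 S=96.0387 intr=6.2313 cont=9.3647 V=9.3647[hold]; j=2 S=118.9674 intr=0.0000 cont=1.4956 V=1.4956[hold]; j=3 S=147.3701 intr=0.0000 cont=0.0000 V=0.0000[hold]
k=2: j=0 S=86.2890 intr=15.9810 cont=16.8312 V=16.8312[hold]; j=1 S=106.8900 intr=0.0000 cont=5.3401 V=5.3401[hold]; j=2 S=132.4093 intr=0.0000 cont=0.7327 V=0.7327[hold]
k=1: j=0 S=96.0387 intr=6.2313 cont=10.9318 V=10.9318[hold]; j=1 S=118.9674 intr=0.0000 cont=2.9847 V=2.9847[hold]
k=0: j=0 S=106.8900 intr=0.0000 cont=6.8569 V=6.8569[hold]

price = 6.8569
tree:
6.8569
10.9318 2.9847
16.8312 5.3401 0.7327
24.7409 9.3647 1.4956 0.0000
32.6115 15.9810 3.0528 0.0000 0.0000
39.6831 24.7409 6.2313 0.0000 0.0000 0.0000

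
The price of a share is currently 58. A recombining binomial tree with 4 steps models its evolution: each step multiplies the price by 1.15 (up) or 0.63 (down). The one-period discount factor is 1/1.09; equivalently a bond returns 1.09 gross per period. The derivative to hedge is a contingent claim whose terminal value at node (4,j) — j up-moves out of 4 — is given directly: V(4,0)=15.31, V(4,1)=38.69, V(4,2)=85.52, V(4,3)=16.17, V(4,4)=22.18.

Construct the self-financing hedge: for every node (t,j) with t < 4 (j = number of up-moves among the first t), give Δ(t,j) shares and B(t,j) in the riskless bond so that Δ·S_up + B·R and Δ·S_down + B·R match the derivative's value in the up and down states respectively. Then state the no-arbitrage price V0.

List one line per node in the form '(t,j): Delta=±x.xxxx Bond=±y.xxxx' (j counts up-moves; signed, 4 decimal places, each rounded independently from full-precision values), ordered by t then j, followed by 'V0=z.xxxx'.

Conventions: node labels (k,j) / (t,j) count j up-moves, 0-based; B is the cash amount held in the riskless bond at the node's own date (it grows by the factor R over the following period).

(0,0): Delta=-0.3312 Bond=36.4277
(1,0): Delta=-1.9667 Bond=99.4691
(1,1): Delta=-0.2143 Bond=31.9111
(2,0): Delta=3.3817 Bond=-14.7007
(2,1): Delta=-2.3489 Bond=124.4808
(2,2): Delta=-0.0618 Bond=23.0834
(3,0): Delta=3.1002 Bond=-11.9411
(3,1): Delta=3.4018 Bond=-16.5563
(3,2): Delta=-2.7598 Bond=155.5415
(3,3): Delta=0.1310 Bond=8.1547
V0=17.2202

Under the risk-neutral measure, an up-move has probability p* = (R−d)/(u−d) = 0.8846 and values discount at R = 1.09.
Expiry values: V(4,0)=15.3100, V(4,1)=38.6900, V(4,2)=85.5200, V(4,3)=16.1700, V(4,4)=22.1800
(3,0): S=14.5027. Δ = (V_up−V_dn)/(S_up−S_dn) = (38.6900−15.3100)/(16.6781−9.1367) = 3.1002. V = [p*·38.6900 + (1−p*)·15.3100]/1.09 = 33.0205. B = V − Δ·S = -11.9411.
(3,1): S=26.4732. Δ = (V_up−V_dn)/(S_up−S_dn) = (85.5200−38.6900)/(30.4442−16.6781) = 3.4018. V = [p*·85.5200 + (1−p*)·38.6900]/1.09 = 73.5014. B = V − Δ·S = -16.5563.
(3,2): S=48.3241. Δ = (V_up−V_dn)/(S_up−S_dn) = (16.1700−85.5200)/(55.5728−30.4442) = -2.7598. V = [p*·16.1700 + (1−p*)·85.5200]/1.09 = 22.1761. B = V − Δ·S = 155.5415.
(3,3): S=88.2107. Δ = (V_up−V_dn)/(S_up−S_dn) = (22.1800−16.1700)/(101.4424−55.5728) = 0.1310. V = [p*·22.1800 + (1−p*)·16.1700]/1.09 = 19.7124. B = V − Δ·S = 8.1547.
(2,0): S=23.0202. Δ = (V_up−V_dn)/(S_up−S_dn) = (73.5014−33.0205)/(26.4732−14.5027) = 3.3817. V = [p*·73.5014 + (1−p*)·33.0205]/1.09 = 63.1473. B = V − Δ·S = -14.7007.
(2,1): S=42.0210. Δ = (V_up−V_dn)/(S_up−S_dn) = (22.1761−73.5014)/(48.3241−26.4732) = -2.3489. V = [p*·22.1761 + (1−p*)·73.5014]/1.09 = 25.7782. B = V − Δ·S = 124.4808.
(2,2): S=76.7050. Δ = (V_up−V_dn)/(S_up−S_dn) = (19.7124−22.1761)/(88.2107−48.3241) = -0.0618. V = [p*·19.7124 + (1−p*)·22.1761]/1.09 = 18.3456. B = V − Δ·S = 23.0834.
(1,0): S=36.5400. Δ = (V_up−V_dn)/(S_up−S_dn) = (25.7782−63.1473)/(42.0210−23.0202) = -1.9667. V = [p*·25.7782 + (1−p*)·63.1473]/1.09 = 27.6055. B = V − Δ·S = 99.4691.
(1,1): S=66.7000. Δ = (V_up−V_dn)/(S_up−S_dn) = (18.3456−25.7782)/(76.7050−42.0210) = -0.2143. V = [p*·18.3456 + (1−p*)·25.7782]/1.09 = 17.6176. B = V − Δ·S = 31.9111.
(0,0): S=58.0000. Δ = (V_up−V_dn)/(S_up−S_dn) = (17.6176−27.6055)/(66.7000−36.5400) = -0.3312. V = [p*·17.6176 + (1−p*)·27.6055]/1.09 = 17.2202. B = V − Δ·S = 36.4277.
Verification: the root portfolio costs Δ(0,0)·S0 + B(0,0) = 17.2202, matching V0.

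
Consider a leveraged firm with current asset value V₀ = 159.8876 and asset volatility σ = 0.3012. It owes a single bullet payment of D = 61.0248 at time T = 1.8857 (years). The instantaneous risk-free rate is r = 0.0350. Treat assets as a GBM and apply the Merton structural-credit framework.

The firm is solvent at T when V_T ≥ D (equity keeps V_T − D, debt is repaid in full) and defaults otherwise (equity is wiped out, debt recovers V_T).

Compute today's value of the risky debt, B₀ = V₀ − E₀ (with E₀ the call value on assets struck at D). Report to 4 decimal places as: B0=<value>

B0=57.0465

With assets at 159.8876 and a single debt payment of 61.0248 at 1.8857 years:
d₁ = [ln(V₀/D) + (r + σ²/2)T] / (σ√T)
   = [ln(159.8876/61.0248) + (0.0350 + 0.5·0.3012²)·1.8857] / (0.3012·√1.8857)
   = [0.963191 + 0.151536] / 0.413610 = 2.695115
d₂ = d₁ − σ√T = 2.695115 − 0.413610 = 2.281504
N(d₁) = 0.996482,  N(d₂) = 0.988741,  e^(−rT) = 0.936131
E₀ = V₀·N(d₁) − D·e^(−rT)·N(d₂)
   = 159.8876·0.996482 − 61.0248·0.936131·0.988741 = 102.841066
B₀ = V₀ − E₀ = 159.8876 − 102.841066 = 57.046534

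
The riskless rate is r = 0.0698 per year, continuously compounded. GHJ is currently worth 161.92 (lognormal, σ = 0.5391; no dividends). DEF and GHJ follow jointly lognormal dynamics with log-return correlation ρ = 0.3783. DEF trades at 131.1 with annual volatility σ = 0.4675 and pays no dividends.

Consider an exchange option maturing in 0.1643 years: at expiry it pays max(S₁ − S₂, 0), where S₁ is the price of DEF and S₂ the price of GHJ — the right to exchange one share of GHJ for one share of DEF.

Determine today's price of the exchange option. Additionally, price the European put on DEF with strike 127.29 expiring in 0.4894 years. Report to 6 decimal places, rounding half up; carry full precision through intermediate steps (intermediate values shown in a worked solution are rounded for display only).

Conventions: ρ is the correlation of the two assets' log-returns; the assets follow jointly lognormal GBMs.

exchange price = 3.195583
price(DEF put K=127.29) = 12.770411

σ_eff = √(σ₁² + σ₂² − 2ρσ₁σ₂) = √(0.4675² + 0.5391² − 2·0.3783·0.4675·0.5391) = 0.564358
d₁ = (ln(S₁/S₂) + (q₂ − q₁ + σ_eff²/2)T) / (σ_eff√T) = (ln(131.1/161.92) + (0.0 − 0.0 + 0.159250)·0.1643) / 0.228756 = -0.808621
d₂ = d₁ − σ_eff√T = -0.808621 − 0.228756 = -1.037377
N(d₁) = 0.209367,  N(d₂) = 0.149780
V = S₁·e^{−q₁T}·N(d₁) − S₂·e^{−q₂T}·N(d₂) = 27.447962 − 24.252379 = 3.195583
[vanilla: DEF put K=127.29]
σ√T = 0.4675·√0.4894 = 0.327050
d₁ = (ln(S/K) + (r+σ²/2)T) / (σ√T) = (ln(131.1/127.29) + (0.0698+0.4675²/2)·0.4894) / 0.327050 = (0.029492 + 0.087641) / 0.327050 = 0.358151
d₂ = d₁ − σ√T = 0.358151 − 0.327050 = 0.031102
e^{−rT} = 0.966417
N(−d₁) = 0.360115,  N(−d₂) = 0.487594
price = K·e^{−rT}·N(−d₂) − S·N(−d₁) = 59.981487 − 47.211076 = 12.770411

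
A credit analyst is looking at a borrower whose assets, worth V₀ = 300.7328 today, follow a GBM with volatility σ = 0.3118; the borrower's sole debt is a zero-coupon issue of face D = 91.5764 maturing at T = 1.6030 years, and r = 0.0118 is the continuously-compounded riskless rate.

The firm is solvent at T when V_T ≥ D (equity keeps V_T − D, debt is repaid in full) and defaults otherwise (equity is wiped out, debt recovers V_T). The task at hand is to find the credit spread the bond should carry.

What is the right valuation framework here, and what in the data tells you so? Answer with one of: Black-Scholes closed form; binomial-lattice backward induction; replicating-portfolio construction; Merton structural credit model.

Key observation: with the firm-asset dynamics (V₀ = 300.7328) and a single zero-coupon liability of face 91.5764 given, debt value, spread, and default probability all derive from the option view of the balance sheet.

framework: Merton structural credit model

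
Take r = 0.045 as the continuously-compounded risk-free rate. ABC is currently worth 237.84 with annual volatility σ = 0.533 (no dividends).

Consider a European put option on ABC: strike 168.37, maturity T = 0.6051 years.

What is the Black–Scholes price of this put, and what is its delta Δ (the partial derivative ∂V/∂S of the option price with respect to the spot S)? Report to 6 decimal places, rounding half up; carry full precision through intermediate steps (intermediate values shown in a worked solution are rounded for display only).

σ√T = 0.533·√0.6051 = 0.414611
d₁ = (ln(S/K) + (r+σ²/2)T) / (σ√T) = (ln(237.84/168.37) + (0.045+0.533²/2)·0.6051) / 0.414611 = (0.345434 + 0.113181) / 0.414611 = 1.106133
d₂ = d₁ − σ√T = 1.106133 − 0.414611 = 0.691522
e^{−rT} = 0.973138
N(−d₁) = 0.134334,  N(−d₂) = 0.244619
Put price V = K·e^{−rT}·N(−d₂) − S·N(−d₁) = 40.080107 − 31.950113 = 8.129994
Δ = −N(−d₁) = -0.134334

price = 8.129994
Δ = -0.134334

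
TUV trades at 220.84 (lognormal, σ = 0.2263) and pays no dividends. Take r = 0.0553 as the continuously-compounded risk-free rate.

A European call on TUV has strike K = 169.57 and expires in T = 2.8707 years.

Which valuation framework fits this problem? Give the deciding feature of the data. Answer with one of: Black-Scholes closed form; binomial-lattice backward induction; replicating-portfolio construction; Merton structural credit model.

framework: Black-Scholes closed form

Key observation: the strike-169.57 call on TUV is European-exercise on a continuously-modelled lognormal underlying, so its value is a single closed-form evaluation.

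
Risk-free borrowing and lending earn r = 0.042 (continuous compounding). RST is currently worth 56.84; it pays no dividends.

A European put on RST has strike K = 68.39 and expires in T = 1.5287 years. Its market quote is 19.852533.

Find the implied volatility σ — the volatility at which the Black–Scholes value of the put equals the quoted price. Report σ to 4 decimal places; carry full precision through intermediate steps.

sigma = 0.5450

At σ = 0.5450 the Black–Scholes value reproduces the quote:
σ√T = 0.545·√1.5287 = 0.673841
d₁ = (ln(S/K) + (r+σ²/2)T) / (σ√T) = (ln(56.84/68.39) + (0.042+0.545²/2)·1.5287) / 0.673841 = (-0.184986 + 0.291236) / 0.673841 = 0.157678
d₂ = d₁ − σ√T = 0.157678 − 0.673841 = -0.516163
e^{−rT} = 0.937812
N(−d₁) = 0.437355,  N(−d₂) = 0.697130
V = K·e^{−rT}·N(−d₂) − S·N(−d₁) = 44.711800 − 24.859267 = 19.852533 (the quoted price), and the Black–Scholes price is strictly increasing in σ, so σ is unique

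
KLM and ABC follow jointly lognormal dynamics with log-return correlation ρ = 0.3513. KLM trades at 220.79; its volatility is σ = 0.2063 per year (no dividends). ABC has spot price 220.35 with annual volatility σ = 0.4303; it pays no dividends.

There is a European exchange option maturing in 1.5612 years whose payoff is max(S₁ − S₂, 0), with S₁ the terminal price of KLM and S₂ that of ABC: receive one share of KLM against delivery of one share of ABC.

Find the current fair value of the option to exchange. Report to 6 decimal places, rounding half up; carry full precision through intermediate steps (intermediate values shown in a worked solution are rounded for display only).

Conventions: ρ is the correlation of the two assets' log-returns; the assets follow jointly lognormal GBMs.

exchange price = 44.451995

σ_eff = √(σ₁² + σ₂² − 2ρσ₁σ₂) = √(0.2063² + 0.4303² − 2·0.3513·0.2063·0.4303) = 0.406629
d₁ = (ln(S₁/S₂) + (q₂ − q₁ + σ_eff²/2)T) / (σ_eff√T) = (ln(220.79/220.35) + (0.0 − 0.0 + 0.082674)·1.5612) / 0.508075 = 0.257964
d₂ = d₁ − σ_eff√T = 0.257964 − 0.508075 = -0.250111
N(d₁) = 0.601783,  N(d₂) = 0.401251
V = S₁·e^{−q₁T}·N(d₁) − S₂·e^{−q₂T}·N(d₂) = 132.867575 − 88.415580 = 44.451995
Key observation: no risk-free rate is needed — with the second asset as numeraire the exchange option is a call on the ratio S₁/S₂, and r cancels out of the value.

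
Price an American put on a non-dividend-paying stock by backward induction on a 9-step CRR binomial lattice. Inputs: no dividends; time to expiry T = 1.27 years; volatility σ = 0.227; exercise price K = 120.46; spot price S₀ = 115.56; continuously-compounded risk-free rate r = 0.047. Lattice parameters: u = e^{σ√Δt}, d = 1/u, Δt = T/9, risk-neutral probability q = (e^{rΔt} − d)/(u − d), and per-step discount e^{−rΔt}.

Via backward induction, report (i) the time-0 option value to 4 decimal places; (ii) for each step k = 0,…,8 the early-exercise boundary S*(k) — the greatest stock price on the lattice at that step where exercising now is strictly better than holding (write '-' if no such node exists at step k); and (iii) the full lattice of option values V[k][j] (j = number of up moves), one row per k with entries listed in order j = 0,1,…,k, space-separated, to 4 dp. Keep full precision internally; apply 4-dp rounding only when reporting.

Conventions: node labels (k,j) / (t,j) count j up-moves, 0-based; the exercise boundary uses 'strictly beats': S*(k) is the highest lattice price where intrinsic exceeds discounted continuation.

Δt=0.14111  u=1.08901  d=0.91826  q=0.51767  discount=0.99339
step 9 (expiry): payoffs max(K−S,0) = 66.8175 56.8427 45.0130 30.9837 14.3456 0.0000 0.0000 0.0000 0.0000 0.0000
step 8: (k=8,j=0): S=58.4174, K−S=62.0426, hold=61.2463 ⇒ V=62.0426 exercise | (k=8,j=1): S=69.2801, K−S=51.1799, hold=50.3836 ⇒ V=51.1799 exercise | (k=8,j=2): S=82.1627, K−S=38.2973, hold=37.5010 ⇒ V=38.2973 exercise | (k=8,j=3): S=97.4409, K−S=23.0191, hold=22.2228 ⇒ V=23.0191 exercise | (k=8,j=4): S=115.5600, K−S=4.9000, hold=6.8736 ⇒ V=6.8736 continue | (k=8,j=5): S=137.0484, K−S=0.0000, hold=0.0000 ⇒ V=0.0000 continue | (k=8,j=6): S=162.5325, K−S=0.0000, hold=0.0000 ⇒ V=0.0000 continue | (k=8,j=7): S=192.7554, K−S=0.0000, hold=0.0000 ⇒ V=0.0000 continue | (k=8,j=8): S=228.5982, K−S=0.0000, hold=0.0000 ⇒ V=0.0000 continue  boundary S*=97.4409
step 7: (k=7,j=0): S=63.6173, K−S=56.8427, hold=56.0464 ⇒ V=56.8427 exercise | (k=7,j=1): S=75.4470, K−S=45.0130, hold=44.2168 ⇒ V=45.0130 exercise | (k=7,j=2): S=89.4763, K−S=30.9837, hold=30.1874 ⇒ V=30.9837 exercise | (k=7,j=3): S=106.1144, K−S=14.3456, hold=14.5642 ⇒ V=14.5642 continue | (k=7,j=4): S=125.8464, K−S=0.0000, hold=3.2935 ⇒ V=3.2935 continue | (k=7,j=5): S=149.2475, K−S=0.0000, hold=0.0000 ⇒ V=0.0000 continue | (k=7,j=6): S=177.0000, K−S=0.0000, hold=0.0000 ⇒ V=0.0000 continue | (k=7,j=7): S=209.9132, K−S=0.0000, hold=0.0000 ⇒ V=0.0000 continue  boundary S*=89.4763
step 6: (k=6,j=0): S=69.2801, K−S=51.1799, hold=50.3836 ⇒ V=51.1799 exercise | (k=6,j=1): S=82.1627, K−S=38.2973, hold=37.5010 ⇒ V=38.2973 exercise | (k=6,j=2): S=97.4409, K−S=23.0191, hold=22.3353 ⇒ V=23.0191 exercise | (k=6,j=3): S=115.5600, K−S=4.9000, hold=8.6720 ⇒ V=8.6720 continue | (k=6,j=4): S=137.0484, K−S=0.0000, hold=1.5781 ⇒ V=1.5781 continue | (k=6,j=5): S=162.5325, K−S=0.0000, hold=0.0000 ⇒ V=0.0000 continue | (k=6,j=6): S=192.7554, K−S=0.0000, hold=0.0000 ⇒ V=0.0000 continue  boundary S*=97.4409
step 5: (k=5,j=0): S=75.4470, K−S=45.0130, hold=44.2168 ⇒ V=45.0130 exercise | (k=5,j=1): S=89.4763, K−S=30.9837, hold=30.1874 ⇒ V=30.9837 exercise | (k=5,j=2): S=106.1144, K−S=14.3456, hold=15.4891 ⇒ V=15.4891 continue | (k=5,j=3): S=125.8464, K−S=0.0000, hold=4.9667 ⇒ V=4.9667 continue | (k=5,j=4): S=149.2475, K−S=0.0000, hold=0.7561 ⇒ V=0.7561 continue | (k=5,j=5): S=177.0000, K−S=0.0000, hold=0.0000 ⇒ V=0.0000 continue  boundary S*=89.4763
step 4: (k=4,j=0): S=82.1627, K−S=38.2973, hold=37.5010 ⇒ V=38.2973 exercise | (k=4,j=1): S=97.4409, K−S=23.0191, hold=22.8109 ⇒ V=23.0191 exercise | (k=4,j=2): S=115.5600, K−S=4.9000, hold=9.9756 ⇒ V=9.9756 continue | (k=4,j=3): S=137.0484, K−S=0.0000, hold=2.7686 ⇒ V=2.7686 continue | (k=4,j=4): S=162.5325, K−S=0.0000, hold=0.3623 ⇒ V=0.3623 continue  boundary S*=97.4409
step 3: (k=3,j=0): S=89.4763, K−S=30.9837, hold=30.1874 ⇒ V=30.9837 exercise | (k=3,j=1): S=106.1144, K−S=14.3456, hold=16.1594 ⇒ V=16.1594 continue | (k=3,j=2): S=125.8464, K−S=0.0000, hold=6.2035 ⇒ V=6.2035 continue | (k=3,j=3): S=149.2475, K−S=0.0000, hold=1.5129 ⇒ V=1.5129 continue  boundary S*=89.4763
step 2: (k=2,j=0): S=97.4409, K−S=23.0191, hold=23.1556 ⇒ V=23.1556 continue | (k=2,j=1): S=115.5600, K−S=4.9000, hold=10.9328 ⇒ V=10.9328 continue | (k=2,j=2): S=137.0484, K−S=0.0000, hold=3.7504 ⇒ V=3.7504 continue  boundary S*=-
step 1: (k=1,j=0): S=106.1144, K−S=14.3456, hold=16.7171 ⇒ V=16.7171 continue | (k=1,j=1): S=125.8464, K−S=0.0000, hold=7.1670 ⇒ V=7.1670 continue  boundary S*=-
step 0: (k=0,j=0): S=115.5600, K−S=4.9000, hold=11.6955 ⇒ V=11.6955 continue  boundary S*=-

price = 11.6955
boundary = - - - 89.4763 97.4409 89.4763 97.4409 89.4763 97.4409
tree:
11.6955
16.7171 7.1670
23.1556 10.9328 3.7504
30.9837 16.1594 6.2035 1.5129
38.2973 23.0191 9.9756 2.7686 0.3623
45.0130 30.9837 15.4891 4.9667 0.7561 0.0000
51.1799 38.2973 23.0191 8.6720 1.5781 0.0000 0.0000
56.8427 45.0130 30.9837 14.5642 3.2935 0.0000 0.0000 0.0000
62.0426 51.1799 38.2973 23.0191 6.8736 0.0000 0.0000 0.0000 0.0000
66.8175 56.8427 45.0130 30.9837 14.3456 0.0000 0.0000 0.0000 0.0000 0.0000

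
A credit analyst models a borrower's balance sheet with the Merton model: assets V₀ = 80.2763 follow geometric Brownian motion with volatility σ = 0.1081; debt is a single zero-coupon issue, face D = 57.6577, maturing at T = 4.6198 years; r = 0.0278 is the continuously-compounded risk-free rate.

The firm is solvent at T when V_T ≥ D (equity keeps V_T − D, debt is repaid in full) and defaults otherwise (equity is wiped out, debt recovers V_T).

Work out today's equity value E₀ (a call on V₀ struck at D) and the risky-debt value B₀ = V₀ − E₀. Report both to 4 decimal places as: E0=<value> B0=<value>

E0=29.7009 B0=50.5754

Equity is a call on the firm's assets struck at D = 57.6577:
d₁ = [ln(V₀/D) + (r + σ²/2)T] / (σ√T)
   = [ln(80.2763/57.6577) + (0.0278 + 0.5·0.1081²)·4.6198] / (0.1081·√4.6198)
   = [0.330951 + 0.155423] / 0.232347 = 2.093306
d₂ = d₁ − σ√T = 2.093306 − 0.232347 = 1.860959
N(d₁) = 0.981839,  N(d₂) = 0.968625,  e^(−rT) = 0.879475
E₀ = V₀·N(d₁) − D·e^(−rT)·N(d₂)
   = 80.2763·0.981839 − 57.6577·0.879475·0.968625 = 29.700896
B₀ = V₀ − E₀ = 80.2763 − 29.700896 = 50.575404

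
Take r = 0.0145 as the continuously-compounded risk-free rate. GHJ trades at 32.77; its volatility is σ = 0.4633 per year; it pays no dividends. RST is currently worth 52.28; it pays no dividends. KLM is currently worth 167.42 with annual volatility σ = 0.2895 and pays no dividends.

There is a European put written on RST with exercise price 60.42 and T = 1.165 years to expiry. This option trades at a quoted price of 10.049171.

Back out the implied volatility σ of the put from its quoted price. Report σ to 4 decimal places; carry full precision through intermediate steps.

At σ = 0.2423 the Black–Scholes value reproduces the quote:
σ√T = 0.2423·√1.165 = 0.261527
d₁ = (ln(S/K) + (r+σ²/2)T) / (σ√T) = (ln(52.28/60.42) + (0.0145+0.2423²/2)·1.165) / 0.261527 = (-0.144706 + 0.051091) / 0.261527 = -0.357958
d₂ = d₁ − σ√T = -0.357958 − 0.261527 = -0.619485
e^{−rT} = 0.983249
N(−d₁) = 0.639813,  N(−d₂) = 0.732201
V = K·e^{−rT}·N(−d₂) − S·N(−d₁) = 43.498573 − 33.449402 = 10.049171 (matching the quote); vega is positive throughout, so no other σ reproduces this price

sigma = 0.2423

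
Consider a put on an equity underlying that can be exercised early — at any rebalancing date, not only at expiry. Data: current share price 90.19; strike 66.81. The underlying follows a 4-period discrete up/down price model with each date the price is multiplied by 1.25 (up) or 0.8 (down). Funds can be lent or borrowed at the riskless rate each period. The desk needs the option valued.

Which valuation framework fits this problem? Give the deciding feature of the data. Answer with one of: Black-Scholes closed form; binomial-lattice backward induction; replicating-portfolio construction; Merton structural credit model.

Key observation: early exercise of the strike-66.81 put must be checked at each of the 4 dates (spot 90.19), which forces a node-by-node comparison of intrinsic and continuation value backward from expiry.

framework: binomial-lattice backward induction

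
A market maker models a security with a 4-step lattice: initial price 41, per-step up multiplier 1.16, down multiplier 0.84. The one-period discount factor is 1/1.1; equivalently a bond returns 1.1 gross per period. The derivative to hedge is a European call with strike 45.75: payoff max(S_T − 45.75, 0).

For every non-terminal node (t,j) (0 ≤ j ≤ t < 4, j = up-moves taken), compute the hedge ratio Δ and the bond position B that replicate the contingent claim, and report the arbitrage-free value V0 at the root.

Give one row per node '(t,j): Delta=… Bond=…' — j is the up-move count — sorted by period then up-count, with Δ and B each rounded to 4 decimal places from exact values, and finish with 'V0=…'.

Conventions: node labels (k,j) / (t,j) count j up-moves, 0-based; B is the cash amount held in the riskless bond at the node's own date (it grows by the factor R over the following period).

(0,0): Delta=0.7993 Bond=-22.0917
(1,0): Delta=0.3964 Bond=-10.4251
(1,1): Delta=0.8666 Bond=-27.5029
(2,0): Delta=0.0000 Bond=0.0000
(2,1): Delta=0.4626 Bond=-14.1140
(2,2): Delta=0.9341 Bond=-33.9776
(3,0): Delta=0.0000 Bond=0.0000
(3,1): Delta=0.0000 Bond=0.0000
(3,2): Delta=0.5400 Bond=-19.1082
(3,3): Delta=1.0000 Bond=-41.5909
V0=10.6794

No-arbitrage ⇒ martingale measure with p* = (R−d)/(u−d) = 0.8125.
Payoffs at expiry: V(4,0)=0.0000, V(4,1)=0.0000, V(4,2)=0.0000, V(4,3)=8.0073, V(4,4)=28.4862
Node (3,0) S=24.3009: V=(p*·0.0000+(1−p*)·0.0000)/1.1=0.0000; Δ=(0.0000−0.0000)/(28.1890−20.4127)=0.0000; B=V−Δ·S=0.0000
Node (3,1) S=33.5583: V=(p*·0.0000+(1−p*)·0.0000)/1.1=0.0000; Δ=(0.0000−0.0000)/(38.9277−28.1890)=0.0000; B=V−Δ·S=0.0000
Node (3,2) S=46.3425: V=(p*·8.0073+(1−p*)·0.0000)/1.1=5.9145; Δ=(8.0073−0.0000)/(53.7573−38.9277)=0.5400; B=V−Δ·S=-19.1082
Node (3,3) S=63.9967: V=(p*·28.4862+(1−p*)·8.0073)/1.1=22.4058; Δ=(28.4862−8.0073)/(74.2362−53.7573)=1.0000; B=V−Δ·S=-41.5909
Node (2,0) S=28.9296: V=(p*·0.0000+(1−p*)·0.0000)/1.1=0.0000; Δ=(0.0000−0.0000)/(33.5583−24.3009)=0.0000; B=V−Δ·S=0.0000
Node (2,1) S=39.9504: V=(p*·5.9145+(1−p*)·0.0000)/1.1=4.3686; Δ=(5.9145−0.0000)/(46.3425−33.5583)=0.4626; B=V−Δ·S=-14.1140
Node (2,2) S=55.1696: V=(p*·22.4058+(1−p*)·5.9145)/1.1=17.5579; Δ=(22.4058−5.9145)/(63.9967−46.3425)=0.9341; B=V−Δ·S=-33.9776
Node (1,0) S=34.4400: V=(p*·4.3686+(1−p*)·0.0000)/1.1=3.2268; Δ=(4.3686−0.0000)/(39.9504−28.9296)=0.3964; B=V−Δ·S=-10.4251
Node (1,1) S=47.5600: V=(p*·17.5579+(1−p*)·4.3686)/1.1=13.7136; Δ=(17.5579−4.3686)/(55.1696−39.9504)=0.8666; B=V−Δ·S=-27.5029
Node (0,0) S=41.0000: V=(p*·13.7136+(1−p*)·3.2268)/1.1=10.6794; Δ=(13.7136−3.2268)/(47.5600−34.4400)=0.7993; B=V−Δ·S=-22.0917
Sanity check at the root: Δ(0,0)·S0 + B(0,0) reproduces V0 = 10.6794.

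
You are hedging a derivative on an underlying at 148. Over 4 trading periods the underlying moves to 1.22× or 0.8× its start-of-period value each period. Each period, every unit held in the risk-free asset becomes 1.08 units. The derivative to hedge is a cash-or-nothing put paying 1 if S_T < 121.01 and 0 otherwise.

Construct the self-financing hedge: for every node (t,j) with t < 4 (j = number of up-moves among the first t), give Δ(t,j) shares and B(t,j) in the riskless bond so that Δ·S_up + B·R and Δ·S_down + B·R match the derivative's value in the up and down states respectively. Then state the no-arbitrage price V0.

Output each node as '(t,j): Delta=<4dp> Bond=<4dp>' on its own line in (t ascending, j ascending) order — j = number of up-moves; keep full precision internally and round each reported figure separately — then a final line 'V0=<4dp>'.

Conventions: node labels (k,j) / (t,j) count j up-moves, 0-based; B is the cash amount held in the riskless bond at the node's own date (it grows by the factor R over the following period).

No-arbitrage ⇒ martingale measure with p* = (R−d)/(u−d) = 0.6667.
Terminal payoffs: V(4,0)=1.0000, V(4,1)=1.0000, V(4,2)=0.0000, V(4,3)=0.0000, V(4,4)=0.0000
(3,0): S=75.7760. Δ = (V_up−V_dn)/(S_up−S_dn) = (1.0000−1.0000)/(92.4467−60.6208) = 0.0000. V = [p*·1.0000 + (1−p*)·1.0000]/1.08 = 0.9259. B = V − Δ·S = 0.9259.
(3,1): S=115.5584. Δ = (V_up−V_dn)/(S_up−S_dn) = (0.0000−1.0000)/(140.9812−92.4467) = -0.0206. V = [p*·0.0000 + (1−p*)·1.0000]/1.08 = 0.3086. B = V − Δ·S = 2.6896.
(3,2): S=176.2266. Δ = (V_up−V_dn)/(S_up−S_dn) = (0.0000−0.0000)/(214.9964−140.9812) = 0.0000. V = [p*·0.0000 + (1−p*)·0.0000]/1.08 = 0.0000. B = V − Δ·S = 0.0000.
(3,3): S=268.7455. Δ = (V_up−V_dn)/(S_up−S_dn) = (0.0000−0.0000)/(327.8695−214.9964) = 0.0000. V = [p*·0.0000 + (1−p*)·0.0000]/1.08 = 0.0000. B = V − Δ·S = 0.0000.
(2,0): S=94.7200. Δ = (V_up−V_dn)/(S_up−S_dn) = (0.3086−0.9259)/(115.5584−75.7760) = -0.0155. V = [p*·0.3086 + (1−p*)·0.9259]/1.08 = 0.4763. B = V − Δ·S = 1.9460.
(2,1): S=144.4480. Δ = (V_up−V_dn)/(S_up−S_dn) = (0.0000−0.3086)/(176.2266−115.5584) = -0.0051. V = [p*·0.0000 + (1−p*)·0.3086]/1.08 = 0.0953. B = V − Δ·S = 0.8301.
(2,2): S=220.2832. Δ = (V_up−V_dn)/(S_up−S_dn) = (0.0000−0.0000)/(268.7455−176.2266) = 0.0000. V = [p*·0.0000 + (1−p*)·0.0000]/1.08 = 0.0000. B = V − Δ·S = 0.0000.
(1,0): S=118.4000. Δ = (V_up−V_dn)/(S_up−S_dn) = (0.0953−0.4763)/(144.4480−94.7200) = -0.0077. V = [p*·0.0953 + (1−p*)·0.4763]/1.08 = 0.2058. B = V − Δ·S = 1.1130.
(1,1): S=180.5600. Δ = (V_up−V_dn)/(S_up−S_dn) = (0.0000−0.0953)/(220.2832−144.4480) = -0.0013. V = [p*·0.0000 + (1−p*)·0.0953]/1.08 = 0.0294. B = V − Δ·S = 0.2562.
(0,0): S=148.0000. Δ = (V_up−V_dn)/(S_up−S_dn) = (0.0294−0.2058)/(180.5600−118.4000) = -0.0028. V = [p*·0.0294 + (1−p*)·0.2058]/1.08 = 0.0817. B = V − Δ·S = 0.5017.
As a check, the time-0 holding Δ(0,0)·S0 + B(0,0) comes to 0.0817 — exactly V0.

(0,0): Delta=-0.0028 Bond=0.5017
(1,0): Delta=-0.0077 Bond=1.1130
(1,1): Delta=-0.0013 Bond=0.2562
(2,0): Delta=-0.0155 Bond=1.9460
(2,1): Delta=-0.0051 Bond=0.8301
(2,2): Delta=0.0000 Bond=0.0000
(3,0): Delta=0.0000 Bond=0.9259
(3,1): Delta=-0.0206 Bond=2.6896
(3,2): Delta=0.0000 Bond=0.0000
(3,3): Delta=0.0000 Bond=0.0000
V0=0.0817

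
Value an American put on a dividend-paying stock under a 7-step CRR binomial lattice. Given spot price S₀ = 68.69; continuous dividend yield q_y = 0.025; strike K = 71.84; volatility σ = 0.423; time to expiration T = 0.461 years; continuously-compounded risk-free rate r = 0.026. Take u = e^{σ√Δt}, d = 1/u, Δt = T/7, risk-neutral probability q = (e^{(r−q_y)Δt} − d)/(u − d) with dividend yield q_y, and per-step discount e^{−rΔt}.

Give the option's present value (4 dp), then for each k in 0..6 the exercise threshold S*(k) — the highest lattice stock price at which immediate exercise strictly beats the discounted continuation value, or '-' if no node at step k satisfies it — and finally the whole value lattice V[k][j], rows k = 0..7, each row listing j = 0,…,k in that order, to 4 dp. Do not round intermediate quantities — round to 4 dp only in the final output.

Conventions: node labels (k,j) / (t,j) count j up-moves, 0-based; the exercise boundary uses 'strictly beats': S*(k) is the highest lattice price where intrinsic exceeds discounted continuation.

Δt=0.06586  u=1.11466  d=0.89713  q=0.47319  discount=0.99829
step 7 (expiry): payoffs max(K−S,0) = 39.7118 31.9215 22.2423 10.2160 0.0000 0.0000 0.0000 0.0000
step 6: (k=6,j=0): S=35.8121, K−S=36.0279, hold=35.9639 ⇒ V=36.0279 exercise | (k=6,j=1): S=44.4957, K−S=27.3443, hold=27.2946 ⇒ V=27.3443 exercise | (k=6,j=2): S=55.2848, K−S=16.5552, hold=16.5233 ⇒ V=16.5552 exercise | (k=6,j=3): S=68.6900, K−S=3.1500, hold=5.3727 ⇒ V=5.3727 continue | (k=6,j=4): S=85.3457, K−S=0.0000, hold=0.0000 ⇒ V=0.0000 continue | (k=6,j=5): S=106.0399, K−S=0.0000, hold=0.0000 ⇒ V=0.0000 continue | (k=6,j=6): S=131.7520, K−S=0.0000, hold=0.0000 ⇒ V=0.0000 continue  boundary S*=55.2848
step 5: (k=5,j=0): S=39.9185, K−S=31.9215, hold=31.8643 ⇒ V=31.9215 exercise | (k=5,j=1): S=49.5977, K−S=22.2423, hold=22.2010 ⇒ V=22.2423 exercise | (k=5,j=2): S=61.6240, K−S=10.2160, hold=11.2445 ⇒ V=11.2445 continue | (k=5,j=3): S=76.5663, K−S=0.0000, hold=2.8255 ⇒ V=2.8255 continue | (k=5,j=4): S=95.1317, K−S=0.0000, hold=0.0000 ⇒ V=0.0000 continue | (k=5,j=5): S=118.1989, K−S=0.0000, hold=0.0000 ⇒ V=0.0000 continue  boundary S*=49.5977
step 4: (k=4,j=0): S=44.4957, K−S=27.3443, hold=27.2946 ⇒ V=27.3443 exercise | (k=4,j=1): S=55.2848, K−S=16.5552, hold=17.0091 ⇒ V=17.0091 continue | (k=4,j=2): S=68.6900, K−S=3.1500, hold=7.2483 ⇒ V=7.2483 continue | (k=4,j=3): S=85.3457, K−S=0.0000, hold=1.4860 ⇒ V=1.4860 continue | (k=4,j=4): S=106.0399, K−S=0.0000, hold=0.0000 ⇒ V=0.0000 continue  boundary S*=44.4957
step 3: (k=3,j=0): S=49.5977, K−S=22.2423, hold=22.4154 ⇒ V=22.4154 continue | (k=3,j=1): S=61.6240, K−S=10.2160, hold=12.3692 ⇒ V=12.3692 continue | (k=3,j=2): S=76.5663, K−S=0.0000, hold=4.5139 ⇒ V=4.5139 continue | (k=3,j=3): S=95.1317, K−S=0.0000, hold=0.7815 ⇒ V=0.7815 continue  boundary S*=-
step 2: (k=2,j=0): S=55.2848, K−S=16.5552, hold=17.6314 ⇒ V=17.6314 continue | (k=2,j=1): S=68.6900, K−S=3.1500, hold=8.6373 ⇒ V=8.6373 continue | (k=2,j=2): S=85.3457, K−S=0.0000, hold=2.7430 ⇒ V=2.7430 continue  boundary S*=-
step 1: (k=1,j=0): S=61.6240, K−S=10.2160, hold=13.3526 ⇒ V=13.3526 continue | (k=1,j=1): S=76.5663, K−S=0.0000, hold=5.8382 ⇒ V=5.8382 continue  boundary S*=-
step 0: (k=0,j=0): S=68.6900, K−S=3.1500, hold=9.7801 ⇒ V=9.7801 continue  boundary S*=-

price = 9.7801
boundary = - - - - 44.4957 49.5977 55.2848
tree:
9.7801
13.3526 5.8382
17.6314 8.6373 2.7430
22.4154 12.3692 4.5139 0.7815
27.3443 17.0091 7.2483 1.4860 0.0000
31.9215 22.2423 11.2445 2.8255 0.0000 0.0000
36.0279 27.3443 16.5552 5.3727 0.0000 0.0000 0.0000
39.7118 31.9215 22.2423 10.2160 0.0000 0.0000 0.0000 0.0000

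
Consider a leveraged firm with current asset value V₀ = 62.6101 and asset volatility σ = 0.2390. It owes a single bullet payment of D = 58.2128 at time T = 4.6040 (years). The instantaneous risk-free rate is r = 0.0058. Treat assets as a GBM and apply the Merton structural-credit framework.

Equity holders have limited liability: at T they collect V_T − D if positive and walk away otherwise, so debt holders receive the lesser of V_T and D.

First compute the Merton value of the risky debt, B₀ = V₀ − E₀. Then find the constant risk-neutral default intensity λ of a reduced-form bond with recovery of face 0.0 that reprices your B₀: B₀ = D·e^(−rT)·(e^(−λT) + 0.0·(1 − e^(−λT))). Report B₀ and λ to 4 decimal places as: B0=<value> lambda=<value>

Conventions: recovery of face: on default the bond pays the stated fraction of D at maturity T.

Apply the equity-as-call identities (strike 58.2128, horizon 4.6040 years):
d₁ = [ln(V₀/D) + (r + σ²/2)T] / (σ√T)
   = [ln(62.6101/58.2128) + (0.0058 + 0.5·0.2390²)·4.6040] / (0.2390·√4.6040)
   = [0.072821 + 0.158196] / 0.512821 = 0.450483
d₂ = d₁ − σ√T = 0.450483 − 0.512821 = -0.062338
N(d₁) = 0.673819,  N(d₂) = 0.475147,  e^(−rT) = 0.973650
E₀ = V₀·N(d₁) − D·e^(−rT)·N(d₂)
   = 62.6101·0.673819 − 58.2128·0.973650·0.475147 = 15.257061
B₀ = V₀ − E₀ = 62.6101 − 15.257061 = 47.353039
e^(−λT) = (B₀·e^(rT)/D − 0)/(1 − 0) = (47.3530·1.027063/58.2128 − 0)/1 = 0.83546077
λ = −ln(0.83546077)/4.6040 = 0.039047

B0=47.3530 lambda=0.0390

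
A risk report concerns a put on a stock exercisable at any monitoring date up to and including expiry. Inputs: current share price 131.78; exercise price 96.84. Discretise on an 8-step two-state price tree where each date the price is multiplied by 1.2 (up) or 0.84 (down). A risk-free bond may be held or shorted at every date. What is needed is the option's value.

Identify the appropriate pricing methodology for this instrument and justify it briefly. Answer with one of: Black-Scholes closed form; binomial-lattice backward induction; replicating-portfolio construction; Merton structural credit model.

Key observation: an American put (K = 96.84, S₀ = 131.78) on a 8-date tree has no closed form — the optimal stopping decision is embedded and must be resolved recursively from expiry.

framework: binomial-lattice backward induction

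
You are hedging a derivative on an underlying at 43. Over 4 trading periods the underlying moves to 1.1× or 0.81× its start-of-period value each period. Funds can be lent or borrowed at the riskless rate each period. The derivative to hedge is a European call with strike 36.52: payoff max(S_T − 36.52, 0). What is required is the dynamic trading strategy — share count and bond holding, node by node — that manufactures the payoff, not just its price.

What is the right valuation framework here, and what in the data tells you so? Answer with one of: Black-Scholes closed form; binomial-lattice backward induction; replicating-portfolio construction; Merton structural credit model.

framework: replicating-portfolio construction

Key observation: a price alone would not answer the question — the per-node share/bond construction on the spot-43, 1.1/0.81 tree is required, and only the replicating-portfolio method yields it.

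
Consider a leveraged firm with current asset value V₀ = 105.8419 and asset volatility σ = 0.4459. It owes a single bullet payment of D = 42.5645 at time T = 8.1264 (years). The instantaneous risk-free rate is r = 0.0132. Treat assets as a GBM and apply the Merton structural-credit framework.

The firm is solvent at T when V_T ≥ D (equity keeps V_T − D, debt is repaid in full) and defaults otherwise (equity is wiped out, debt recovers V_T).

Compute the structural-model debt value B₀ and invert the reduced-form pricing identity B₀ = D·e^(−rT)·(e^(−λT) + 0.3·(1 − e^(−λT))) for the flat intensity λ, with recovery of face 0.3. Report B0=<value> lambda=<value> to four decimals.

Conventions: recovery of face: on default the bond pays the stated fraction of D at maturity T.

With assets at 105.8419 and a single debt payment of 42.5645 at 8.1264 years:
d₁ = [ln(V₀/D) + (r + σ²/2)T] / (σ√T)
   = [ln(105.8419/42.5645) + (0.0132 + 0.5·0.4459²)·8.1264] / (0.4459·√8.1264)
   = [0.910926 + 0.915142] / 1.271120 = 1.436581
d₂ = d₁ − σ√T = 1.436581 − 1.271120 = 0.165461
N(d₁) = 0.924582,  N(d₂) = 0.565710,  e^(−rT) = 0.898284
E₀ = V₀·N(d₁) − D·e^(−rT)·N(d₂)
   = 105.8419·0.924582 − 42.5645·0.898284·0.565710 = 76.229542
B₀ = V₀ − E₀ = 105.8419 − 76.229542 = 29.612358
e^(−λT) = (B₀·e^(rT)/D − 0.3)/(1 − 0.3) = (29.6124·1.113233/42.5645 − 0.3)/0.7 = 0.67783360
λ = −ln(0.67783360)/8.1264 = 0.047851

B0=29.6124 lambda=0.0479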